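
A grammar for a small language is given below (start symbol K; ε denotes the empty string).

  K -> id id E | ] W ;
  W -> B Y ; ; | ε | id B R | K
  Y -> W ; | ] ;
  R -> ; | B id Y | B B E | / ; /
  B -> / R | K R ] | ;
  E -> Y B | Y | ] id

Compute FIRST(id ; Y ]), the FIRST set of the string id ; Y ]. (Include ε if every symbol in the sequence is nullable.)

{ id }

id is a terminal; add {id} and stop.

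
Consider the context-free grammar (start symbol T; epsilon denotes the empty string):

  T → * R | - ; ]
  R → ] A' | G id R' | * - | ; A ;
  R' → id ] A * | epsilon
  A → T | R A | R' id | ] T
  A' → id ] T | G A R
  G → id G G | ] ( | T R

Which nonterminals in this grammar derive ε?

{ R' }

Directly nullable (have an epsilon-production): R'.
No other nonterminal has a production whose RHS symbols are all nullable.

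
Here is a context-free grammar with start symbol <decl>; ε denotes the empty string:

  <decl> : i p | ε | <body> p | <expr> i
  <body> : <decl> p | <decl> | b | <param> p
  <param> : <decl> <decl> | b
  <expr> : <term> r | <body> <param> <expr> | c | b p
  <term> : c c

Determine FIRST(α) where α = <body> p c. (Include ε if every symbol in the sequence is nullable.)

{ b, c, i, p }

Add FIRST(<body>)\{ε} = { b, c, i, p }; <body> is nullable, continue.
p is a terminal; add {p} and stop.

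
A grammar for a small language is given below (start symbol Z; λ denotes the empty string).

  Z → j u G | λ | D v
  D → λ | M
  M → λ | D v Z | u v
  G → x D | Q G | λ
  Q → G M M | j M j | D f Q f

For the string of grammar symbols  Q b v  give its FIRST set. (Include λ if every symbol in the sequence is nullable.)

Add FIRST(Q)\{λ} = { f, j, u, v, x }; Q is nullable, continue.
b is a terminal; add {b} and stop.

{ b, f, j, u, v, x }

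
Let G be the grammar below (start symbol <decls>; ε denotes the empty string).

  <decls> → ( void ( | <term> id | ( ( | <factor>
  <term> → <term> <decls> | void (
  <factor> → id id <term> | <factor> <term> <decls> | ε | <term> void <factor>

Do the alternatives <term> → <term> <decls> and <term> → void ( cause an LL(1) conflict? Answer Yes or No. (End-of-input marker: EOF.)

Yes

FIRST(<term> <decls>) = { void } and FIRST(void () = { void }.
Both contain void, so the two alternatives are not disjoint — LL(1) conflict.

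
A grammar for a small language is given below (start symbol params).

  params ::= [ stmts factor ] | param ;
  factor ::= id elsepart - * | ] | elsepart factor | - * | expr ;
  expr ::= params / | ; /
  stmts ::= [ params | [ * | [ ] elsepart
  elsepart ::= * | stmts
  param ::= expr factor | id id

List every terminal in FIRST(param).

{ ;, [, id }

From param ::= expr factor: add FIRST(expr) = { ;, [, id }.
param ::= id id contributes {id}.
Union: FIRST(param) = { ;, [, id }.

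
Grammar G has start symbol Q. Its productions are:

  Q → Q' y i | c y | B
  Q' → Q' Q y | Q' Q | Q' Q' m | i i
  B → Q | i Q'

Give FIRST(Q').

From Q' → Q' Q y: add FIRST(Q') = { i }.
From Q' → Q' Q: add FIRST(Q') = { i }.
From Q' → Q' Q' m: add FIRST(Q') = { i }.
Q' → i i contributes {i}.
Union: FIRST(Q') = { i }.

{ i }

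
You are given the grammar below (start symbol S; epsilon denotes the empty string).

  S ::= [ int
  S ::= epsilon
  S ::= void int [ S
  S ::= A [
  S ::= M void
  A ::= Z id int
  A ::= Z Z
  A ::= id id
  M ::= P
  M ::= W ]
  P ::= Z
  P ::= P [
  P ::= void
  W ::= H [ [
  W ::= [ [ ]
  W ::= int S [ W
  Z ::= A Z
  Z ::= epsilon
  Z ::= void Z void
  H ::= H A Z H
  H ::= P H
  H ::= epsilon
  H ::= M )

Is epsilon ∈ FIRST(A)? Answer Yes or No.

A ::= Z Z and each of Z, Z is nullable, so A ⇒* epsilon.

Yes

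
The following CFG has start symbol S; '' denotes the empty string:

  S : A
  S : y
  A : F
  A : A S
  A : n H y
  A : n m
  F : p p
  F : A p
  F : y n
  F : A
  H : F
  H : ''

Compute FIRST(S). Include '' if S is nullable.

From S : A: add FIRST(A) = { n, p, y }.
S : y contributes {y}.
Union: FIRST(S) = { n, p, y }.

{ n, p, y }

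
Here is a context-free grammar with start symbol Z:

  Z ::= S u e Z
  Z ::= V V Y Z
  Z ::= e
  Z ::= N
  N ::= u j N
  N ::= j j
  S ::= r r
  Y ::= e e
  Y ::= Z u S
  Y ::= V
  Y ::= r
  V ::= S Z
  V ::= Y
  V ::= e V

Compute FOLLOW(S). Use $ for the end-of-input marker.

In Z ::= S u e Z: add FIRST(u e Z) = { u }.
In Y ::= Z u S: S is at the end, add FOLLOW(Y) = { e, j, r, u }.
In V ::= S Z: add FIRST(Z) = { e, j, r, u }.
Union: FOLLOW(S) = { e, j, r, u }.

{ e, j, r, u }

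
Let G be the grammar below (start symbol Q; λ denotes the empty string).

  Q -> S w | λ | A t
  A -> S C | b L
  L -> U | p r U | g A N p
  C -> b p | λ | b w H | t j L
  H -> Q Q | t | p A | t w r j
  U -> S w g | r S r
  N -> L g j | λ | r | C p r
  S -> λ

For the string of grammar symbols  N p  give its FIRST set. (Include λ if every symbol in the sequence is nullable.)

Add FIRST(N)\{λ} = { b, g, p, r, t, w }; N is nullable, continue.
p is a terminal; add {p} and stop.

{ b, g, p, r, t, w }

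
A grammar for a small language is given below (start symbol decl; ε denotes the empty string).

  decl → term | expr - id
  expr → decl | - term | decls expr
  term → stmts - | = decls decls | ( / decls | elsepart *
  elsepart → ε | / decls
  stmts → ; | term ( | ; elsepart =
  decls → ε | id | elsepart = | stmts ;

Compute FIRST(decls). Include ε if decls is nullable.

decls → ε contributes ε.
decls → id contributes {id}.
From decls → elsepart =: elsepart nullable, take FIRST(elsepart) ∪ {=} = { /, = }.
From decls → stmts ;: add FIRST(stmts) = { (, *, /, ;, = }.
Union: FIRST(decls) = { (, *, /, ;, =, id, ε }.

{ (, *, /, ;, =, id, ε }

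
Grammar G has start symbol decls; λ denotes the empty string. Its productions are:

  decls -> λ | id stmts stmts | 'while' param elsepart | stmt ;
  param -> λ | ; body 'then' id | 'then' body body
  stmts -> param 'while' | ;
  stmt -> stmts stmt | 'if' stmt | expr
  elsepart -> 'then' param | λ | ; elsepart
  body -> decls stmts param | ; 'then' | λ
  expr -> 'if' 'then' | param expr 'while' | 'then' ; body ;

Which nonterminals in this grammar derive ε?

{ body, decls, elsepart, param }

Directly nullable (have an λ-production): decls, param, elsepart, body.
No other nonterminal has a production whose RHS symbols are all nullable.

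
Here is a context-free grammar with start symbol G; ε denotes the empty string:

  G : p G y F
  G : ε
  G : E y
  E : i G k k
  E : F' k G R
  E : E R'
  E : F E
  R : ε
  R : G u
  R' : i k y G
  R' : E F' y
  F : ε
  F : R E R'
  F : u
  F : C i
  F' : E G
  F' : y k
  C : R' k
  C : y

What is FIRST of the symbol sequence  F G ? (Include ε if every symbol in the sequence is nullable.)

Add FIRST(F)\{ε} = { i, p, u, y }; F is nullable, continue.
Add FIRST(G)\{ε} = { i, p, u, y }; G is nullable, continue.
Every symbol is nullable, so include ε.

{ i, p, u, y, ε }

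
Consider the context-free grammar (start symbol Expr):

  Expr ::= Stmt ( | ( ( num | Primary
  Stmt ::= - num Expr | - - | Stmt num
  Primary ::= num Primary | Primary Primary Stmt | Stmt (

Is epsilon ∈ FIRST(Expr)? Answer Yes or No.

No nonterminal in this grammar is nullable.
No production of Expr has an RHS whose symbols are all nullable, so Expr is not nullable.

No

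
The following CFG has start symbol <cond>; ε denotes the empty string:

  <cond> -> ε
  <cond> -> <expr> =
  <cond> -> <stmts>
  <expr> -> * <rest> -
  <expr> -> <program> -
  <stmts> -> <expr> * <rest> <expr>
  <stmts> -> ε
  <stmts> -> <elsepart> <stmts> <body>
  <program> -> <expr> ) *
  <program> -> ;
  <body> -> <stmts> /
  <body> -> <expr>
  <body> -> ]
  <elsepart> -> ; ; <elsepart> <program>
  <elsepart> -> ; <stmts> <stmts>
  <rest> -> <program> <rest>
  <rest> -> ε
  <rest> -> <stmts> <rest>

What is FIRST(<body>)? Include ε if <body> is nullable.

From <body> -> <stmts> /: <stmts> nullable, take FIRST(<stmts>) ∪ {/} = { *, /, ; }.
From <body> -> <expr>: add FIRST(<expr>) = { *, ; }.
<body> -> ] contributes {]}.
Union: FIRST(<body>) = { *, /, ;, ] }.

{ *, /, ;, ] }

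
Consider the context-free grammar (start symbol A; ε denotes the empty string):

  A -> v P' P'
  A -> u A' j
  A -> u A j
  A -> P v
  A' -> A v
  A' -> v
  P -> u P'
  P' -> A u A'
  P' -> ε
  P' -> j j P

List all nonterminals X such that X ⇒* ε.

Directly nullable (have an ε-production): P'.
No other nonterminal has a production whose RHS symbols are all nullable.

{ P' }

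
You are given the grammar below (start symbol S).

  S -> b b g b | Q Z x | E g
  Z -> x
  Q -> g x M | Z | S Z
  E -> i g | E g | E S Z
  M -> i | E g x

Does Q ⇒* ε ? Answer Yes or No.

No

No nonterminal in this grammar is nullable.
No production of Q has an RHS whose symbols are all nullable, so Q is not nullable.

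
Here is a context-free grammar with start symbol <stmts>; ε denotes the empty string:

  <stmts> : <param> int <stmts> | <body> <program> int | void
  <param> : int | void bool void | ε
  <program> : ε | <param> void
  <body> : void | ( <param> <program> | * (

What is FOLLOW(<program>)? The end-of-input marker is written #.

In <stmts> : <body> <program> int: add FIRST(int) = { int }.
In <body> : ( <param> <program>: <program> is at the end, add FOLLOW(<body>) = { int, void }.
Union: FOLLOW(<program>) = { int, void }.

{ int, void }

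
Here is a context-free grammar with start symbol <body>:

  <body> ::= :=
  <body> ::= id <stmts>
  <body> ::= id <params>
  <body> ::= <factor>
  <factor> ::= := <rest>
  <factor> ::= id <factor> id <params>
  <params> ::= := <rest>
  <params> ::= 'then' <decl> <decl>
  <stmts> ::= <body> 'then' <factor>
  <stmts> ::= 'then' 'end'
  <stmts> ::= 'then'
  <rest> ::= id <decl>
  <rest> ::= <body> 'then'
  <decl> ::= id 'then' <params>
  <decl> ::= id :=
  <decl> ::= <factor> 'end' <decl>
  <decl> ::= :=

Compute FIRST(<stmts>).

{ 'then', :=, id }

From <stmts> ::= <body> 'then' <factor>: add FIRST(<body>) = { :=, id }.
<stmts> ::= 'then' 'end' contributes {'then'}.
<stmts> ::= 'then' contributes {'then'}.
Union: FIRST(<stmts>) = { 'then', :=, id }.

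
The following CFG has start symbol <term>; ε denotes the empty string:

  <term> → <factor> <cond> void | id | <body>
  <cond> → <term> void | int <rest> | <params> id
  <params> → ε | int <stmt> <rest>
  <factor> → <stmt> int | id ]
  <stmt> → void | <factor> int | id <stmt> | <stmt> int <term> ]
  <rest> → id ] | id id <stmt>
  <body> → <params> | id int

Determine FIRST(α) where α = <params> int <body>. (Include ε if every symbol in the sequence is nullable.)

Add FIRST(<params>)\{ε} = { int }; <params> is nullable, continue.
int is a terminal; add {int} and stop.

{ int }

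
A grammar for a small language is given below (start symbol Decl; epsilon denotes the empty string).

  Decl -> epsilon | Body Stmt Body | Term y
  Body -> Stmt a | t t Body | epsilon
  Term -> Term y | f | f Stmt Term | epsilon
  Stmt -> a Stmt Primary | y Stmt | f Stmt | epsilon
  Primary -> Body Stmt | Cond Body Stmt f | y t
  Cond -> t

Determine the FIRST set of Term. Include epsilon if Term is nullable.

{ f, y, epsilon }

From Term -> Term y: Term nullable, take FIRST(Term) ∪ {y} = { f, y }.
Term -> f contributes {f}.
Term -> f Stmt Term contributes {f}.
Term -> epsilon contributes epsilon.
Union: FIRST(Term) = { f, y, epsilon }.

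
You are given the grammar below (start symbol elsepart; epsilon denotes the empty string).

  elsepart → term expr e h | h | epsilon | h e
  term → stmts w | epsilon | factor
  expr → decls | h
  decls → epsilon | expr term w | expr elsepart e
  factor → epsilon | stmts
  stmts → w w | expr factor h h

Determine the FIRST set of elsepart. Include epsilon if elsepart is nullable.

{ e, h, w, epsilon }

From elsepart → term expr e h: term, expr nullable, take FIRST(term) ∪ FIRST(expr) ∪ {e} = { e, h, w }.
elsepart → h contributes {h}.
elsepart → epsilon contributes epsilon.
elsepart → h e contributes {h}.
Union: FIRST(elsepart) = { e, h, w, epsilon }.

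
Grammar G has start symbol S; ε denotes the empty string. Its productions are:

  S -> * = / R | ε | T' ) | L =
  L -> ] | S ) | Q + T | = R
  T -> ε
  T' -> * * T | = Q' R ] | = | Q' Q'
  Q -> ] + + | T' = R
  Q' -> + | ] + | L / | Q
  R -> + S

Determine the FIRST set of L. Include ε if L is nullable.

{ ), *, +, =, ] }

L -> ] contributes {]}.
From L -> S ): S nullable, take FIRST(S) ∪ {)} = { ), *, +, =, ] }.
From L -> Q + T: add FIRST(Q) = { ), *, +, =, ] }.
L -> = R contributes {=}.
Union: FIRST(L) = { ), *, +, =, ] }.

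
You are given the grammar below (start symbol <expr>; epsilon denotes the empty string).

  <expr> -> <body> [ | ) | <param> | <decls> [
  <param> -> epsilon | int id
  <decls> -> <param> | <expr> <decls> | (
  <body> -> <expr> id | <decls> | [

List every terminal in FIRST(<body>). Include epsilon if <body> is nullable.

{ (, ), [, id, int, epsilon }

From <body> -> <expr> id: <expr> nullable, take FIRST(<expr>) ∪ {id} = { (, ), [, id, int }.
From <body> -> <decls>: add FIRST(<decls>) = { (, ), [, id, int, epsilon } (including epsilon since <decls> is nullable).
<body> -> [ contributes {[}.
Union: FIRST(<body>) = { (, ), [, id, int, epsilon }.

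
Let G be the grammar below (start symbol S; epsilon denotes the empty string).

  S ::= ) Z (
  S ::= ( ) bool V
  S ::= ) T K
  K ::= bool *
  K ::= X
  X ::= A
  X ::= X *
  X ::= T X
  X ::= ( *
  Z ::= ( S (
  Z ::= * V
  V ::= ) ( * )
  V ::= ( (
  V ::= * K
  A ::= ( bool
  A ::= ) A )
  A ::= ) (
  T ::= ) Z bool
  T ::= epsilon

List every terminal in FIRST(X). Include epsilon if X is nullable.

{ (, ) }

From X ::= A: add FIRST(A) = { (, ) }.
From X ::= X *: add FIRST(X) = { (, ) }.
From X ::= T X: T nullable, take FIRST(T) ∪ FIRST(X) = { (, ) }.
X ::= ( * contributes {(}.
Union: FIRST(X) = { (, ) }.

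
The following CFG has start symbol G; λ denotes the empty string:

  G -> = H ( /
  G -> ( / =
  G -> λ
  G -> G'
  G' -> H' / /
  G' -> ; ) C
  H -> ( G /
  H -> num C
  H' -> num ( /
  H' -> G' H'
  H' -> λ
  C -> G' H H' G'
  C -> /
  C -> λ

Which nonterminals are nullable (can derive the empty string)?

{ C, G, H' }

Directly nullable (have an λ-production): G, H', C.
No other nonterminal has a production whose RHS symbols are all nullable.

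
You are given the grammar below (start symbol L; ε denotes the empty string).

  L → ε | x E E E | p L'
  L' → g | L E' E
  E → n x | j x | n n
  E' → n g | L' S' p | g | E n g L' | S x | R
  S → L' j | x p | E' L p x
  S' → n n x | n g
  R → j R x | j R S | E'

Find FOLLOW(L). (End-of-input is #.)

{ #, g, j, n, p, x }

L is the start symbol, so # ∈ FOLLOW(L).
In L' → L E' E: add FIRST(E' E) = { g, j, n, p, x }.
In S → E' L p x: add FIRST(p x) = { p }.
Union: FOLLOW(L) = { #, g, j, n, p, x }.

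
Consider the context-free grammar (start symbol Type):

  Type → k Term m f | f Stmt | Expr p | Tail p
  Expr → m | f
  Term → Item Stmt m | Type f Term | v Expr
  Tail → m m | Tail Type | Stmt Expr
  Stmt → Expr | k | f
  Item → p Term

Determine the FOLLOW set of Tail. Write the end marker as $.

In Type → Tail p: add FIRST(p) = { p }.
In Tail → Tail Type: add FIRST(Type) = { f, k, m }.
Union: FOLLOW(Tail) = { f, k, m, p }.

{ f, k, m, p }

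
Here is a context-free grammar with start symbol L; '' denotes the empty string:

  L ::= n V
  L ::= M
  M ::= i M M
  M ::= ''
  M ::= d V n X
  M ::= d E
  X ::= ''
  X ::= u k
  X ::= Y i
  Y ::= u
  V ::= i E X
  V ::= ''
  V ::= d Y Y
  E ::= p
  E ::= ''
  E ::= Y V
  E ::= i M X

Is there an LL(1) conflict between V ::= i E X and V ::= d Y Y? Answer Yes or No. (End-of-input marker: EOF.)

No

FIRST(i E X) = { i } and FIRST(d Y Y) = { d }.
The FIRST sets are disjoint and neither alternative is nullable — no conflict.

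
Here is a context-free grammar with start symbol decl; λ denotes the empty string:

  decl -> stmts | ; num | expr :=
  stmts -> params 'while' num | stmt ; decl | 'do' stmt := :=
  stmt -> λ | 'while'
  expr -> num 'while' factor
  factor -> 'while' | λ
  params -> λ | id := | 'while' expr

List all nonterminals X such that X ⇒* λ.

Directly nullable (have an λ-production): stmt, factor, params.
No other nonterminal has a production whose RHS symbols are all nullable.

{ factor, params, stmt }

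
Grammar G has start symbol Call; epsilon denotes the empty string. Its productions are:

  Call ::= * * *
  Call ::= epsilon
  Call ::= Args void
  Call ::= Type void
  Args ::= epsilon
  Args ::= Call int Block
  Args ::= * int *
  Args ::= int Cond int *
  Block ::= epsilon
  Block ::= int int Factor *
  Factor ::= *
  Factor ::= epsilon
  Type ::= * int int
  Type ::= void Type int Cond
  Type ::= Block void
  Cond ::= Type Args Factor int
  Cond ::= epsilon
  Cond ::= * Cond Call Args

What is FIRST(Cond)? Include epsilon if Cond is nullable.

From Cond ::= Type Args Factor int: add FIRST(Type) = { *, int, void }.
Cond ::= epsilon contributes epsilon.
Cond ::= * Cond Call Args contributes {*}.
Union: FIRST(Cond) = { *, int, void, epsilon }.

{ *, int, void, epsilon }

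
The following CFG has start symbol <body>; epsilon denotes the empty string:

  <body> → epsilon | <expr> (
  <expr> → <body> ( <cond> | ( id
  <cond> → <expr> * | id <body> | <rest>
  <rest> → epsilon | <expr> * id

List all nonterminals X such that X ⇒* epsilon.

{ <body>, <cond>, <rest> }

Directly nullable (have an epsilon-production): <body>, <rest>.
<cond> → <rest> with every symbol nullable, so <cond> is nullable.
No other nonterminal has a production whose RHS symbols are all nullable.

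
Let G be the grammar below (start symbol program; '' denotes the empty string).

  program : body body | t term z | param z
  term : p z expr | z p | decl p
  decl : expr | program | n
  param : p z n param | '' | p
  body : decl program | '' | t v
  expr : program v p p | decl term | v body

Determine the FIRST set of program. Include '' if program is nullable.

{ n, p, t, v, z, '' }

From program : body body: body, body nullable, take FIRST(body) ∪ FIRST(body) = { n, p, t, v, z }; also '' since the whole RHS is nullable.
program : t term z contributes {t}.
From program : param z: param nullable, take FIRST(param) ∪ {z} = { p, z }.
Union: FIRST(program) = { n, p, t, v, z, '' }.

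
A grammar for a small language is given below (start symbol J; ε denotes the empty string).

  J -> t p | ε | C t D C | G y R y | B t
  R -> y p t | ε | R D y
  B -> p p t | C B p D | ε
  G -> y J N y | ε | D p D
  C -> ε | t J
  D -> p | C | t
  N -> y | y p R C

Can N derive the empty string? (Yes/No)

No

Nullable nonterminals: B, C, D, G, J, R.
No production of N has an RHS whose symbols are all nullable, so N is not nullable.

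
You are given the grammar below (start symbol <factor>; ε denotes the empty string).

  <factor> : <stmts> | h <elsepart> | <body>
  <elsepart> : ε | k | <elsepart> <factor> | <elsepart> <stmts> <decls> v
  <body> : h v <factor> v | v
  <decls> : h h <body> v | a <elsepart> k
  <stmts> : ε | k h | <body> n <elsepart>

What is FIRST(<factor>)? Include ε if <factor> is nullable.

From <factor> : <stmts>: add FIRST(<stmts>) = { h, k, v, ε } (including ε since <stmts> is nullable).
<factor> : h <elsepart> contributes {h}.
From <factor> : <body>: add FIRST(<body>) = { h, v }.
Union: FIRST(<factor>) = { h, k, v, ε }.

{ h, k, v, ε }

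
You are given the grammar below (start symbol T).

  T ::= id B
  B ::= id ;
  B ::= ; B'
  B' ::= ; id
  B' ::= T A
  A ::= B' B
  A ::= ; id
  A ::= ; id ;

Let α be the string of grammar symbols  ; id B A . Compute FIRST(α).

; is a terminal; add {;} and stop.

{ ; }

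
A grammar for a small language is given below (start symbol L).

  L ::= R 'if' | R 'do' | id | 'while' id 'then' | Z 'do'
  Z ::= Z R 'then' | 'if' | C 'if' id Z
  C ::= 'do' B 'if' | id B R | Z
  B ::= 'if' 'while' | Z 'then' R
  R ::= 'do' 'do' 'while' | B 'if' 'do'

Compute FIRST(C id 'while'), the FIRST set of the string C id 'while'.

Add FIRST(C) = { 'do', 'if', id }; C is not nullable, stop.

{ 'do', 'if', id }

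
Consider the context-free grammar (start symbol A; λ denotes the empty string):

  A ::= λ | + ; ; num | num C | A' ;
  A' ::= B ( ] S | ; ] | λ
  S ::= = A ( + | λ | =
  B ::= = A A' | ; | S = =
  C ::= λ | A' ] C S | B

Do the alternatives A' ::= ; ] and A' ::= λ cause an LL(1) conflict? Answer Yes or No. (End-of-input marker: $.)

Yes

FIRST(; ]) = { ; } and FIRST(λ) = { λ }.
The second alternative is nullable and FOLLOW(A') = { $, (, ;, =, ] } shares ; with FIRST of the first — conflict.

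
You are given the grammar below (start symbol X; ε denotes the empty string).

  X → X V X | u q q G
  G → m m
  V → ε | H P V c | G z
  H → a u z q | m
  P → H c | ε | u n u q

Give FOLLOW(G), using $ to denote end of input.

In X → u q q G: G is at the end, add FOLLOW(X) = { $, a, m, u }.
In V → G z: add FIRST(z) = { z }.
Union: FOLLOW(G) = { $, a, m, u, z }.

{ $, a, m, u, z }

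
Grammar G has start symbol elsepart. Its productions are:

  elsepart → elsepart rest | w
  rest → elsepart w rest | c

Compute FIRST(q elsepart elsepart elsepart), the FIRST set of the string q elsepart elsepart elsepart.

q is a terminal; add {q} and stop.

{ q }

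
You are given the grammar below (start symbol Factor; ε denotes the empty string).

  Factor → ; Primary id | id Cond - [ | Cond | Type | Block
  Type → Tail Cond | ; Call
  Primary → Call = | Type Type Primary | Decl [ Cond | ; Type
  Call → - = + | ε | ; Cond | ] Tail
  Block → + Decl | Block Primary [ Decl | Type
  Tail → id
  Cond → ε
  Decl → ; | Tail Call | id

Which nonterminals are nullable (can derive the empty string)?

Directly nullable (have an ε-production): Call, Cond.
Factor → Cond with every symbol nullable, so Factor is nullable.
No other nonterminal has a production whose RHS symbols are all nullable.

{ Call, Cond, Factor }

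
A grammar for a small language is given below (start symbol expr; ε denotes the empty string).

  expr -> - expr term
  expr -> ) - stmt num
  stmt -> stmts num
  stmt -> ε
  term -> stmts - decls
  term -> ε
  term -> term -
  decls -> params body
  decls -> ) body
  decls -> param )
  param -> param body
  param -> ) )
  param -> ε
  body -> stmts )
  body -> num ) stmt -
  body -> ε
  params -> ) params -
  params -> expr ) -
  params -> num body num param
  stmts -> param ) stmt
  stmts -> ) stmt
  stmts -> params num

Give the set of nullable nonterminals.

Directly nullable (have an ε-production): stmt, term, param, body.
No other nonterminal has a production whose RHS symbols are all nullable.

{ body, param, stmt, term }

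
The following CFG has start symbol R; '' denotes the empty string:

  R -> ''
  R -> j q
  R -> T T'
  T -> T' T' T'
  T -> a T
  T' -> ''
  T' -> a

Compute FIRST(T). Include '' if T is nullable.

From T -> T' T' T': T', T', T' nullable, take FIRST(T') ∪ FIRST(T') ∪ FIRST(T') = { a }; also '' since the whole RHS is nullable.
T -> a T contributes {a}.
Union: FIRST(T) = { a, '' }.

{ a, '' }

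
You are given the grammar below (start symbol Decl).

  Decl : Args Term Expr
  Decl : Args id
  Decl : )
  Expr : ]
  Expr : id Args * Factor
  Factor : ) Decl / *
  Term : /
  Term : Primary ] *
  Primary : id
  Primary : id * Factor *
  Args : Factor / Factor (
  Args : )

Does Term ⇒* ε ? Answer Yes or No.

No nonterminal in this grammar is nullable.
No production of Term has an RHS whose symbols are all nullable, so Term is not nullable.

No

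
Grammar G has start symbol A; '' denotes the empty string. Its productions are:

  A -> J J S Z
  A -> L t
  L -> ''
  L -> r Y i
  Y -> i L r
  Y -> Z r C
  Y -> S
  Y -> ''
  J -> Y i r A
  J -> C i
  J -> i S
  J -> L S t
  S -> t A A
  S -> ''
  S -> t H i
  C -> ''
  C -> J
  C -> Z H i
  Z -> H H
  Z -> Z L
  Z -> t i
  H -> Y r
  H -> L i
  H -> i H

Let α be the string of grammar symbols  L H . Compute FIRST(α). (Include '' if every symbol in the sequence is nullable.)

{ i, r, t }

Add FIRST(L)\{''} = { r }; L is nullable, continue.
Add FIRST(H) = { i, r, t }; H is not nullable, stop.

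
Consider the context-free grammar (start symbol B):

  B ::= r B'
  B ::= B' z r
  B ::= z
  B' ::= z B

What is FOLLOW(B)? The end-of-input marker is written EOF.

B is the start symbol, so EOF ∈ FOLLOW(B).
In B' ::= z B: B is at the end, add FOLLOW(B') = { EOF, z }.
Union: FOLLOW(B) = { EOF, z }.

{ EOF, z }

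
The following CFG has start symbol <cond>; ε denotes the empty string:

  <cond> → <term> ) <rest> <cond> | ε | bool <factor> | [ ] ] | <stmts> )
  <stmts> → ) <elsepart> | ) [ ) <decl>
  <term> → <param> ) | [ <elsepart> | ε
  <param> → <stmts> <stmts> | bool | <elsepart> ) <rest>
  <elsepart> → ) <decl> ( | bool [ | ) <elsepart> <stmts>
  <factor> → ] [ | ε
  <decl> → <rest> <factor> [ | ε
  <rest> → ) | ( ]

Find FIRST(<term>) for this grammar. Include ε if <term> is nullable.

From <term> → <param> ): add FIRST(<param>) = { ), bool }.
<term> → [ <elsepart> contributes {[}.
<term> → ε contributes ε.
Union: FIRST(<term>) = { ), [, bool, ε }.

{ ), [, bool, ε }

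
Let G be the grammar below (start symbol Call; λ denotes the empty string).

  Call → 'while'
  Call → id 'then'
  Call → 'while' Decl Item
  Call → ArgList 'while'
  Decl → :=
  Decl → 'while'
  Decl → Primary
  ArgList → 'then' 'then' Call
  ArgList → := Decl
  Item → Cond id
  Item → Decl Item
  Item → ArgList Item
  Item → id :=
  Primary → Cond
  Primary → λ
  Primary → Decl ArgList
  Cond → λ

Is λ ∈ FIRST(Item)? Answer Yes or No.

Nullable nonterminals: Cond, Decl, Primary.
No production of Item has an RHS whose symbols are all nullable, so Item is not nullable.

No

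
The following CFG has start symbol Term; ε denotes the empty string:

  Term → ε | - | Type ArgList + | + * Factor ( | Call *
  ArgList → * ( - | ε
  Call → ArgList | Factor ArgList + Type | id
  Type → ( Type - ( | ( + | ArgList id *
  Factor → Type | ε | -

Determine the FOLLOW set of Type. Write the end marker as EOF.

{ (, *, +, - }

In Term → Type ArgList +: add FIRST(ArgList +) = { *, + }.
In Call → Factor ArgList + Type: Type is at the end, add FOLLOW(Call) = { * }.
In Type → ( Type - (: add FIRST(- () = { - }.
In Factor → Type: Type is at the end, add FOLLOW(Factor) = { (, *, + }.
Union: FOLLOW(Type) = { (, *, +, - }.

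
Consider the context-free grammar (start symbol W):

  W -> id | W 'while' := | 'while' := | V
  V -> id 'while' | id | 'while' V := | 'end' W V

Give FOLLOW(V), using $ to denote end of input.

{ $, 'end', 'while', :=, id }

In W -> V: V is at the end, add FOLLOW(W) = { $, 'end', 'while', id }.
In V -> 'while' V :=: add FIRST(:=) = { := }.
In V -> 'end' W V: V is at the end, add FOLLOW(V) = { $, 'end', 'while', :=, id }.
Union: FOLLOW(V) = { $, 'end', 'while', :=, id }.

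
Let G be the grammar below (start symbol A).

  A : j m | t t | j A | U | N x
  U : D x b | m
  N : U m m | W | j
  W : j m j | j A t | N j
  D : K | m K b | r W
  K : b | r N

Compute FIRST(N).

From N : U m m: add FIRST(U) = { b, m, r }.
From N : W: add FIRST(W) = { b, j, m, r }.
N : j contributes {j}.
Union: FIRST(N) = { b, j, m, r }.

{ b, j, m, r }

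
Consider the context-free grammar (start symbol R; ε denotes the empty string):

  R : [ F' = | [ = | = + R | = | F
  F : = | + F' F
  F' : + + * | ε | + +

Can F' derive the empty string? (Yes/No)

F' has an ε-production, so F' ⇒ ε.

Yes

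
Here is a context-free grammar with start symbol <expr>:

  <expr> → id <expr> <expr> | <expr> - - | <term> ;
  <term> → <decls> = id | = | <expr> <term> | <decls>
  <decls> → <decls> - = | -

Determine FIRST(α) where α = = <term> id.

= is a terminal; add {=} and stop.

{ = }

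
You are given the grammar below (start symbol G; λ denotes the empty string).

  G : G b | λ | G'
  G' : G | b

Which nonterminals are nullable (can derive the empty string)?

Directly nullable (have an λ-production): G.
G' : G with every symbol nullable, so G' is nullable.

{ G, G' }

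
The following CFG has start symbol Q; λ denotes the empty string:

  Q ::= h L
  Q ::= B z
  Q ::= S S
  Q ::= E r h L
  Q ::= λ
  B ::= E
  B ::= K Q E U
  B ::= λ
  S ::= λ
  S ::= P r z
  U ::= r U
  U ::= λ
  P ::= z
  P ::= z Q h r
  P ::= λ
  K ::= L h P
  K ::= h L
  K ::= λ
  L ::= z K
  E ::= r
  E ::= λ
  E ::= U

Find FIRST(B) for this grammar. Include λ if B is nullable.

{ h, r, z, λ }

From B ::= E: add FIRST(E) = { r, λ } (including λ since E is nullable).
From B ::= K Q E U: K, Q, E, U nullable, take FIRST(K) ∪ FIRST(Q) ∪ FIRST(E) ∪ FIRST(U) = { h, r, z }; also λ since the whole RHS is nullable.
B ::= λ contributes λ.
Union: FIRST(B) = { h, r, z, λ }.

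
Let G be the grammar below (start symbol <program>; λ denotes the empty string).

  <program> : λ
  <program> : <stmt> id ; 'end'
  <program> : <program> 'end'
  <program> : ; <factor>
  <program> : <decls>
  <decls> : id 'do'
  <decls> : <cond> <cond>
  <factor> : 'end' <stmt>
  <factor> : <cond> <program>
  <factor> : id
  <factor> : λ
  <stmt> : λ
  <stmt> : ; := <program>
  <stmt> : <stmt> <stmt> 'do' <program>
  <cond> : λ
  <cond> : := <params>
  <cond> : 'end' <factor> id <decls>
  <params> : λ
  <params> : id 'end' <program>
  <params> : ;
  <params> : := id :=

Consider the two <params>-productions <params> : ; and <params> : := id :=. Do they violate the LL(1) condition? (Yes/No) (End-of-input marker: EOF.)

FIRST(;) = { ; } and FIRST(:= id :=) = { := }.
The FIRST sets are disjoint and neither alternative is nullable — no conflict.

No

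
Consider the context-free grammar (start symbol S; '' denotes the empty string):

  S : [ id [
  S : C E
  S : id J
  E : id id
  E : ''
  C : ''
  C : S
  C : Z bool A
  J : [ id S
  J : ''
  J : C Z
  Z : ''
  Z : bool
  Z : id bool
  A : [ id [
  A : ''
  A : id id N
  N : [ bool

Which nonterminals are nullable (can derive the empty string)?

{ A, C, E, J, S, Z }

Directly nullable (have an ''-production): E, C, J, Z, A.
S : C E with every symbol nullable, so S is nullable.
No other nonterminal has a production whose RHS symbols are all nullable.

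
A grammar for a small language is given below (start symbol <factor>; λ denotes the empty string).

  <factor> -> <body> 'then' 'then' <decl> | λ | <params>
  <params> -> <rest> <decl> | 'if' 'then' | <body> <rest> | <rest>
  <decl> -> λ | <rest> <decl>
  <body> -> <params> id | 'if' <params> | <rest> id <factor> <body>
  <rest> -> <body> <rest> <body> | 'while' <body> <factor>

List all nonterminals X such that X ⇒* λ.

{ <decl>, <factor> }

Directly nullable (have an λ-production): <factor>, <decl>.
No other nonterminal has a production whose RHS symbols are all nullable.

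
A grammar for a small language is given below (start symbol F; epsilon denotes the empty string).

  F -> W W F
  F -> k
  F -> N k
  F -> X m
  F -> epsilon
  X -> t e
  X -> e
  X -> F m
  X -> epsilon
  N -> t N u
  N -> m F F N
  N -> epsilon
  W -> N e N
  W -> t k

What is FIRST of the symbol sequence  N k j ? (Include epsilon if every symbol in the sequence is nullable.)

{ k, m, t }

Add FIRST(N)\{epsilon} = { m, t }; N is nullable, continue.
k is a terminal; add {k} and stop.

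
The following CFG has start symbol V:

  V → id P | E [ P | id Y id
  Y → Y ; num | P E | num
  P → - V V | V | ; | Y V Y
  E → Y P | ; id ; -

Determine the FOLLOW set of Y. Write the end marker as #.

{ #, -, ;, [, id, num }

In V → id Y id: add FIRST(id) = { id }.
In Y → Y ; num: add FIRST(; num) = { ; }.
In P → Y V Y: add FIRST(V Y) = { -, ;, id, num }.
In P → Y V Y: Y is at the end, add FOLLOW(P) = { #, -, ;, [, id, num }.
In E → Y P: add FIRST(P) = { -, ;, id, num }.
Union: FOLLOW(Y) = { #, -, ;, [, id, num }.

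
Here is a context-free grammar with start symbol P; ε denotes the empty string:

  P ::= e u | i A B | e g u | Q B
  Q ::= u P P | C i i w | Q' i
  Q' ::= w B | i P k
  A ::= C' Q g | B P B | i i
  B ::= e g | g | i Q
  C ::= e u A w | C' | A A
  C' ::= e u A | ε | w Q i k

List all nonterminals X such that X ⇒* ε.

Directly nullable (have an ε-production): C'.
C ::= C' with every symbol nullable, so C is nullable.
No other nonterminal has a production whose RHS symbols are all nullable.

{ C, C' }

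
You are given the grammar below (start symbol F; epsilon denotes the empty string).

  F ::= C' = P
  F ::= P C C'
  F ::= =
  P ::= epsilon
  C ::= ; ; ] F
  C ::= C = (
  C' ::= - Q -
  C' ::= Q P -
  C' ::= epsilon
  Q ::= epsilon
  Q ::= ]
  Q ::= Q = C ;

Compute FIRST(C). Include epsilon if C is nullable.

{ ; }

C ::= ; ; ] F contributes {;}.
From C ::= C = (: add FIRST(C) = { ; }.
Union: FIRST(C) = { ; }.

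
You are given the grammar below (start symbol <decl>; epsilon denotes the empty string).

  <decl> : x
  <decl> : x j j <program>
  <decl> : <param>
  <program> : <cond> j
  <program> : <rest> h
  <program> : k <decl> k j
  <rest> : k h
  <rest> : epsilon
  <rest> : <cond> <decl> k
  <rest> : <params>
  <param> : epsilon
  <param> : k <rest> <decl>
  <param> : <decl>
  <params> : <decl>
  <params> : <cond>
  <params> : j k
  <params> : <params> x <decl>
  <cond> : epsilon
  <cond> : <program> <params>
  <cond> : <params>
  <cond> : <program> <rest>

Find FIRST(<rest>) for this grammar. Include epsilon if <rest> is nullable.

{ h, j, k, x, epsilon }

<rest> : k h contributes {k}.
<rest> : epsilon contributes epsilon.
From <rest> : <cond> <decl> k: <cond>, <decl> nullable, take FIRST(<cond>) ∪ FIRST(<decl>) ∪ {k} = { h, j, k, x }.
From <rest> : <params>: add FIRST(<params>) = { h, j, k, x, epsilon } (including epsilon since <params> is nullable).
Union: FIRST(<rest>) = { h, j, k, x, epsilon }.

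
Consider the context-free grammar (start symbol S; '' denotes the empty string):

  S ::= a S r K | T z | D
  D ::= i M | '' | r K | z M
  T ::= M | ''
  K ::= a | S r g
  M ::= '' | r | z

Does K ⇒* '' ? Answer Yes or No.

No

Nullable nonterminals: D, M, S, T.
No production of K has an RHS whose symbols are all nullable, so K is not nullable.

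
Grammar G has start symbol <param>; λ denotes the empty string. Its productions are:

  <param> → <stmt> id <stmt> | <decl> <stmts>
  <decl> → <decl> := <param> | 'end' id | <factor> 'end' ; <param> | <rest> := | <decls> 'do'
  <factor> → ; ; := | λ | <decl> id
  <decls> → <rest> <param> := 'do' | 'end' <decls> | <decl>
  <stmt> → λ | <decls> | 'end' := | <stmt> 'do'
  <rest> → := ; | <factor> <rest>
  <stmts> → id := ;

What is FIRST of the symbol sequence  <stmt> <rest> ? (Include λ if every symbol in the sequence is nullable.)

{ 'do', 'end', :=, ; }

Add FIRST(<stmt>)\{λ} = { 'do', 'end', :=, ; }; <stmt> is nullable, continue.
Add FIRST(<rest>) = { 'end', :=, ; }; <rest> is not nullable, stop.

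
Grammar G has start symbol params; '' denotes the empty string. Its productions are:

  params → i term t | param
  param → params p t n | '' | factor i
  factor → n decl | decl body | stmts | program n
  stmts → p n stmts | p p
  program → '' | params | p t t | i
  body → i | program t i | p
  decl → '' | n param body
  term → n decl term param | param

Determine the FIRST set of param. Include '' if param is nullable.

From param → params p t n: params nullable, take FIRST(params) ∪ {p} = { i, n, p, t }.
param → '' contributes ''.
From param → factor i: add FIRST(factor) = { i, n, p, t }.
Union: FIRST(param) = { i, n, p, t, '' }.

{ i, n, p, t, '' }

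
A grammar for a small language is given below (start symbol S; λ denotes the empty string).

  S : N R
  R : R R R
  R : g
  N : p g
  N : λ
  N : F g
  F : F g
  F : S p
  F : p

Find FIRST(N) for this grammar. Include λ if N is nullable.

{ g, p, λ }

N : p g contributes {p}.
N : λ contributes λ.
From N : F g: add FIRST(F) = { g, p }.
Union: FIRST(N) = { g, p, λ }.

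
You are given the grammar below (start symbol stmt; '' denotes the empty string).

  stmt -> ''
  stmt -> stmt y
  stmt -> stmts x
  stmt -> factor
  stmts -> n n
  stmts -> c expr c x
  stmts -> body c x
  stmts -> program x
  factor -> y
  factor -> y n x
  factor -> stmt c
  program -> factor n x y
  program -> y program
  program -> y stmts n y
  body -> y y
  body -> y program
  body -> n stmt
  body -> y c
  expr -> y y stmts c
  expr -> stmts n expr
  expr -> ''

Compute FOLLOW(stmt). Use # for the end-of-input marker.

{ #, c, y }

stmt is the start symbol, so # ∈ FOLLOW(stmt).
In stmt -> stmt y: add FIRST(y) = { y }.
In factor -> stmt c: add FIRST(c) = { c }.
In body -> n stmt: stmt is at the end, add FOLLOW(body) = { c }.
Union: FOLLOW(stmt) = { #, c, y }.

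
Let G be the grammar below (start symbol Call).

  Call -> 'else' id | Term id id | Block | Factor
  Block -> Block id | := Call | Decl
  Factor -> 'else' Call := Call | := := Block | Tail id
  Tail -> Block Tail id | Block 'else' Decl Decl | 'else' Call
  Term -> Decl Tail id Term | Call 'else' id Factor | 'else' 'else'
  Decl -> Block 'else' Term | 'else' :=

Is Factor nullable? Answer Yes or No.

No

No nonterminal in this grammar is nullable.
No production of Factor has an RHS whose symbols are all nullable, so Factor is not nullable.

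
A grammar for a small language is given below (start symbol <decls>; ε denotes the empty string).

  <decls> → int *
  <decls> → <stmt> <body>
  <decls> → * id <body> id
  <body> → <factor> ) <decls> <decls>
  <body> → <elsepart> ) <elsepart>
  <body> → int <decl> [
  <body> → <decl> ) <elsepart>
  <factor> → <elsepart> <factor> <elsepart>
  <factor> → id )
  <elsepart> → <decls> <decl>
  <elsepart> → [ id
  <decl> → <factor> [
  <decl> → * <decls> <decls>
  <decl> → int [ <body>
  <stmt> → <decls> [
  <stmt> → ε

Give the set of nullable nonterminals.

Directly nullable (have an ε-production): <stmt>.
No other nonterminal has a production whose RHS symbols are all nullable.

{ <stmt> }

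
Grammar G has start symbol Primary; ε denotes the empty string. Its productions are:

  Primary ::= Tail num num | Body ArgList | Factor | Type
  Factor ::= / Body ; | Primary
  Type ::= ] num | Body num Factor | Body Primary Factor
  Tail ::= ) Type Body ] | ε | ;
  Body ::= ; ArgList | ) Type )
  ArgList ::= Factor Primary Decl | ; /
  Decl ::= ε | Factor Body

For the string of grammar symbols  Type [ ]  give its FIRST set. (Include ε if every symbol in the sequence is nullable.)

{ ), ;, ] }

Add FIRST(Type) = { ), ;, ] }; Type is not nullable, stop.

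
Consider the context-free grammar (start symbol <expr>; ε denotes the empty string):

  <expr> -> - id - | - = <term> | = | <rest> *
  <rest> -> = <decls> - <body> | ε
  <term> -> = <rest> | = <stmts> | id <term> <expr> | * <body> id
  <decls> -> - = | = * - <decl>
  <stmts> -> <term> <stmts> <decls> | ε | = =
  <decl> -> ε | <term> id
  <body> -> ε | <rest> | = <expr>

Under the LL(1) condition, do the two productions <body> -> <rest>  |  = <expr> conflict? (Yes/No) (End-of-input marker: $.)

FIRST(<rest>) = { =, ε } and FIRST(= <expr>) = { = }.
Both contain =, so the two alternatives are not disjoint — LL(1) conflict.

Yes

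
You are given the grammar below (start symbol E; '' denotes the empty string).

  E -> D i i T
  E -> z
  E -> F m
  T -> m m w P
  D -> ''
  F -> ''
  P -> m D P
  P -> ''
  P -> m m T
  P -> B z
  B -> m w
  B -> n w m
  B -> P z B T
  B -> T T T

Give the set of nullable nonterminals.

{ D, F, P }

Directly nullable (have an ''-production): D, F, P.
No other nonterminal has a production whose RHS symbols are all nullable.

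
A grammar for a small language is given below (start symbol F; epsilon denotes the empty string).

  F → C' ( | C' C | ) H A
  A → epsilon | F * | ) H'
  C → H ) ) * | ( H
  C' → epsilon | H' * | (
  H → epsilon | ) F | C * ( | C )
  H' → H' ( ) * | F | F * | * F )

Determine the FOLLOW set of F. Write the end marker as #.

{ #, (, ), * }

F is the start symbol, so # ∈ FOLLOW(F).
In A → F *: add FIRST(*) = { * }.
In H → ) F: F is at the end, add FOLLOW(H) = { #, (, ), * }.
In H' → F: F is at the end, add FOLLOW(H') = { #, (, ), * }.
In H' → F *: add FIRST(*) = { * }.
In H' → * F ): add FIRST()) = { ) }.
Union: FOLLOW(F) = { #, (, ), * }.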